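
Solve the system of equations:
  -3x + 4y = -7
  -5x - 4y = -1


Using Cramer's rule:
Determinant D = (-3)(-4) - (-5)(4) = 12 + 20 = 32
Dx = (-7)(-4) - (-1)(4) = 28 + 4 = 32
Dy = (-3)(-1) - (-5)(-7) = 3 - 35 = -32
x = Dx/D = 32/32 = 1
y = Dy/D = -32/32 = -1

x = 1, y = -1


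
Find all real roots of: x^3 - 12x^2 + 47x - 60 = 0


Let p(x) = x^3 - 12x^2 + 47x - 60. By the rational root theorem (leading coefficient 1), any rational root is an integer divisor of 60: try ±1, ±2, ... in turn.
Test x = 1: value = -24 ≠ 0.
Test x = -1: value = -120 ≠ 0.
Test x = 2: value = -6 ≠ 0.
Test x = -2: value = -210 ≠ 0.
Test x = 3: value = 0 ✓, so (x - 3) is a factor.
Synthetic division by (x - 3): bring down 1; 1(3) - 12 = -9; (-9)(3) + 47 = 20; 20(3) - 60 = 0 → quotient x^2 - 9x + 20, remainder 0.
Solve the quadratic x^2 - 9x + 20 = 0: discriminant = (-9)^2 - 4(1)(20) = 81 - 80 = 1.
sqrt(1) = 1, so x = (9 ± 1)/2: x = 5 or x = 4.

x = 3, x = 4, x = 5


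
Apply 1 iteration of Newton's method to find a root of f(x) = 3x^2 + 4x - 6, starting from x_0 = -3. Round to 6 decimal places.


Newton's method: x_(n+1) = x_n - f(x_n)/f'(x_n)
f(x) = 3x^2 + 4x - 6
f'(x) = 6x + 4

Iteration 1:
  f(-3.000000) = 9.000000
  f'(-3.000000) = -14.000000
  x_1 = -3.000000 - (9.000000)/(-14.000000) = -2.357143

x_1 = -2.357143


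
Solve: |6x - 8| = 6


An absolute value equation |expr| = 6 gives two cases:
Case 1: 6x - 8 = 6
  6x = 14, so x = 7/3
Case 2: 6x - 8 = -6
  6x = 2, so x = 1/3

x = 1/3, x = 7/3


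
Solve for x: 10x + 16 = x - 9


Starting with: 10x + 16 = x - 9
Move all x terms to left: (10 - 1)x = -9 - 16
Simplify: 9x = -25
Divide both sides by 9: x = -25/9

x = -25/9


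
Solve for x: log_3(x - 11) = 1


Convert to exponential form: x - 11 = 3^1 = 3
x = 3 + 11 = 14
Check: log_3(14 - 11) = log_3(3) = log_3(3) = 1 ✓

x = 14


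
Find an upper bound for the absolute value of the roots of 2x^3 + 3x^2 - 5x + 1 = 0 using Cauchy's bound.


Cauchy's bound: all roots r satisfy |r| <= 1 + max(|a_i/a_n|) for i = 0,...,n-1
where a_n is the leading coefficient.

Coefficients: [2, 3, -5, 1]
Leading coefficient a_n = 2
Ratios |a_i/a_n|: 3/2, 5/2, 1/2
Maximum ratio: 5/2
Cauchy's bound: |r| <= 1 + 5/2 = 7/2

Upper bound = 7/2


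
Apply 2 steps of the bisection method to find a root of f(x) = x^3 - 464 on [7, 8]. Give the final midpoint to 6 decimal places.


f(x) = x^3 - 464
f(7) = -121 < 0
f(8) = 48 > 0

Step 1: midpoint = (7.000000 + 8.000000)/2 = 7.500000
  f(7.500000) = -42.125000
  f(mid) < 0, so root is in [7.500000, 8.000000]

Step 2: midpoint = (7.500000 + 8.000000)/2 = 7.750000
  f(7.750000) = 1.484375
  f(mid) > 0, so root is in [7.500000, 7.750000]

midpoint = 7.750000


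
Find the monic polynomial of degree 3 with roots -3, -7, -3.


A monic polynomial with roots -3, -7, -3 is:
p(x) = (x + 3)(x + 7)(x + 3)
After multiplying by (x + 3): x + 3
After multiplying by (x + 7): x^2 + 10x + 21
After multiplying by (x + 3): x^3 + 13x^2 + 51x + 63

x^3 + 13x^2 + 51x + 63


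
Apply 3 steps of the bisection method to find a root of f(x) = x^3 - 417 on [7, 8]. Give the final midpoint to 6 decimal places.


f(x) = x^3 - 417
f(7) = -74 < 0
f(8) = 95 > 0

Step 1: midpoint = (7.000000 + 8.000000)/2 = 7.500000
  f(7.500000) = 4.875000
  f(mid) > 0, so root is in [7.000000, 7.500000]

Step 2: midpoint = (7.000000 + 7.500000)/2 = 7.250000
  f(7.250000) = -35.921875
  f(mid) < 0, so root is in [7.250000, 7.500000]

Step 3: midpoint = (7.250000 + 7.500000)/2 = 7.375000
  f(7.375000) = -15.869141
  f(mid) < 0, so root is in [7.375000, 7.500000]

midpoint = 7.375000


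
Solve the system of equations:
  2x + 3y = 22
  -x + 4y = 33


Using Cramer's rule:
Determinant D = (2)(4) - (-1)(3) = 8 + 3 = 11
Dx = (22)(4) - (33)(3) = 88 - 99 = -11
Dy = (2)(33) - (-1)(22) = 66 + 22 = 88
x = Dx/D = -11/11 = -1
y = Dy/D = 88/11 = 8

x = -1, y = 8


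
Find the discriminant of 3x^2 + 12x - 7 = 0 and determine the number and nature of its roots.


For ax^2 + bx + c = 0, discriminant D = b^2 - 4ac
Here a = 3, b = 12, c = -7
D = (12)^2 - 4(3)(-7) = 144 + 84 = 228

D = 228 > 0 but not a perfect square
The equation has 2 distinct real irrational roots.

Discriminant = 228, 2 distinct real irrational roots


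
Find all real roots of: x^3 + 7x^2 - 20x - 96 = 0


Let p(x) = x^3 + 7x^2 - 20x - 96. By the rational root theorem (leading coefficient 1), any rational root is an integer divisor of 96: try ±1, ±2, ... in turn.
Test x = 1: value = -108 ≠ 0.
Test x = -1: value = -70 ≠ 0.
Test x = 2: value = -100 ≠ 0.
Test x = -2: value = -36 ≠ 0.
Test x = 3: value = -66 ≠ 0.
Test x = -3: value = 0 ✓, so (x + 3) is a factor.
Synthetic division by (x + 3): bring down 1; 1(-3) + 7 = 4; 4(-3) - 20 = -32; (-32)(-3) - 96 = 0 → quotient x^2 + 4x - 32, remainder 0.
Solve the quadratic x^2 + 4x - 32 = 0: discriminant = 4^2 - 4(1)(-32) = 16 + 128 = 144.
sqrt(144) = 12, so x = (-4 ± 12)/2: x = 4 or x = -8.

x = -8, x = -3, x = 4


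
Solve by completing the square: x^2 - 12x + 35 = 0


Start: x^2 - 12x + 35 = 0
Move constant: x^2 - 12x = -35
Half of -12 is -6, squared is 36
Add 36 to both sides: x^2 - 12x + 36 = 1
(x - 6)^2 = 1
x - 6 = ±1
x = 6 + 1 = 7 or x = 6 - 1 = 5

x = 5, x = 7


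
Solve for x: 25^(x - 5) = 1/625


Express both sides with the same base.
1/625 = 25^(-2)
Since the bases match, equate exponents: x - 5 = -2
So x = -2 - (-5) = 3

x = 3


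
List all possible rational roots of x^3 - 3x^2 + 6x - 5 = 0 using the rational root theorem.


Rational root theorem: possible roots are ±p/q where:
  p divides the constant term (-5): p ∈ {1, 5}
  q divides the leading coefficient (1): q ∈ {1}

All possible rational roots: -5, -1, 1, 5

-5, -1, 1, 5


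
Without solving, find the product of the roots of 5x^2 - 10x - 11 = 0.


By Vieta's formulas for ax^2 + bx + c = 0:
  Sum of roots = -b/a
  Product of roots = c/a

Here a = 5, b = -10, c = -11
Sum = -(-10)/5 = 2
Product = -11/5 = -11/5

Product = -11/5


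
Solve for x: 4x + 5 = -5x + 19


Starting with: 4x + 5 = -5x + 19
Move all x terms to left: (4 + 5)x = 19 - 5
Simplify: 9x = 14
Divide both sides by 9: x = 14/9

x = 14/9


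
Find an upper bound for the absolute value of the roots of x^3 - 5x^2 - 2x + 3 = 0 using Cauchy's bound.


Cauchy's bound: all roots r satisfy |r| <= 1 + max(|a_i/a_n|) for i = 0,...,n-1
where a_n is the leading coefficient.

Coefficients: [1, -5, -2, 3]
Leading coefficient a_n = 1
Ratios |a_i/a_n|: 5, 2, 3
Maximum ratio: 5
Cauchy's bound: |r| <= 1 + 5 = 6

Upper bound = 6


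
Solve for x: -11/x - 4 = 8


Subtract -4 from both sides: -11/x = 12
Multiply both sides by x: -11 = 12 * x
Divide by 12: x = -11/12

x = -11/12


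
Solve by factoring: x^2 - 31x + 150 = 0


We need two numbers that multiply to 150 and add to -31.
Those numbers are -25 and -6 (since (-25) * (-6) = 150 and (-25) + (-6) = -31).
So x^2 - 31x + 150 = (x - 25)(x - 6) = 0
Setting each factor to zero: x = 25 or x = 6

x = 6, x = 25


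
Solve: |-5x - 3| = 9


An absolute value equation |expr| = 9 gives two cases:
Case 1: -5x - 3 = 9
  -5x = 12, so x = -12/5
Case 2: -5x - 3 = -9
  -5x = -6, so x = 6/5

x = -12/5, x = 6/5


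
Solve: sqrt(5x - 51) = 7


Square both sides: 5x - 51 = 7^2 = 49
5x = 49 + 51 = 100
x = 20
Check: sqrt(5*20 - 51) = sqrt(49) = 7 ✓

x = 20


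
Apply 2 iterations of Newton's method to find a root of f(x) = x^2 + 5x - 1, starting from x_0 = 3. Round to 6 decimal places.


Newton's method: x_(n+1) = x_n - f(x_n)/f'(x_n)
f(x) = x^2 + 5x - 1
f'(x) = 2x + 5

Iteration 1:
  f(3.000000) = 23.000000
  f'(3.000000) = 11.000000
  x_1 = 3.000000 - (23.000000)/(11.000000) = 0.909091

Iteration 2:
  f(0.909091) = 4.371901
  f'(0.909091) = 6.818182
  x_2 = 0.909091 - (4.371901)/(6.818182) = 0.267879

x_2 = 0.267879


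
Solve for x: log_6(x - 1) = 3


Convert to exponential form: x - 1 = 6^3 = 216
x = 216 + 1 = 217
Check: log_6(217 - 1) = log_6(216) = log_6(216) = 3 ✓

x = 217


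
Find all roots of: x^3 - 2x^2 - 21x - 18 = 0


Let p(x) = x^3 - 2x^2 - 21x - 18. By the rational root theorem (leading coefficient 1), any rational root is an integer divisor of 18: try ±1, ±2, ... in turn.
Test x = 1: value = -40 ≠ 0.
Test x = -1: value = 0 ✓, so (x + 1) is a factor.
Synthetic division by (x + 1): bring down 1; 1(-1) - 2 = -3; (-3)(-1) - 21 = -18; (-18)(-1) - 18 = 0 → quotient x^2 - 3x - 18, remainder 0.
Solve the quadratic x^2 - 3x - 18 = 0: discriminant = (-3)^2 - 4(1)(-18) = 9 + 72 = 81.
sqrt(81) = 9, so x = (3 ± 9)/2: x = 6 or x = -3.
Collecting all roots found:

x = -3, x = -1, x = 6


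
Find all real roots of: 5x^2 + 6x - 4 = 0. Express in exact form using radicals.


Using the quadratic formula: x = (-b ± sqrt(b^2 - 4ac)) / (2a)
Here a = 5, b = 6, c = -4
Discriminant = b^2 - 4ac = 6^2 - 4(5)(-4) = 36 + 80 = 116
Since discriminant = 116 > 0, there are two real roots.
x = (-6 ± 2*sqrt(29)) / 10
Simplifying: x = (-3 ± sqrt(29)) / 5
Numerically: x ≈ 0.4770 or x ≈ -1.6770

x = (-3 + sqrt(29)) / 5 or x = (-3 - sqrt(29)) / 5


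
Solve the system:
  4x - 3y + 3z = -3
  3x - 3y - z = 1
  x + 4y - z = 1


Using Cramer's rule. Expand each determinant along the first row.
D  = 4*[(-3)*(-1) - (-1)*4] - (-3)*[3*(-1) - (-1)*1] + 3*[3*4 - (-3)*1]
  = 4*(7) - (-3)*(-2) + 3*(15) = 67
Dx = (-3)*[(-3)*(-1) - (-1)*4] - (-3)*[1*(-1) - (-1)*1] + 3*[1*4 - (-3)*1]
  = (-3)*(7) - (-3)*(0) + 3*(7) = 0
Dy = 4*[1*(-1) - (-1)*1] - (-3)*[3*(-1) - (-1)*1] + 3*[3*1 - 1*1]
  = 4*(0) - (-3)*(-2) + 3*(2) = 0
Dz = 4*[(-3)*1 - 1*4] - (-3)*[3*1 - 1*1] + (-3)*[3*4 - (-3)*1]
  = 4*(-7) - (-3)*(2) + (-3)*(15) = -67
x = Dx/D = 0/67 = 0, y = Dy/D = 0/67 = 0, z = Dz/D = -67/67 = -1
Check eq1: (4)(0) + (-3)(0) + (3)(-1) = -3 = -3 ✓
Check eq2: (3)(0) + (-3)(0) + (-1)(-1) = 1 = 1 ✓
Check eq3: (1)(0) + (4)(0) + (-1)(-1) = 1 = 1 ✓

x = 0, y = 0, z = -1


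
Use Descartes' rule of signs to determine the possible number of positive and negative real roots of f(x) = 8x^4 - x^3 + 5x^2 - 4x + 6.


Descartes' rule of signs:

For positive roots, count sign changes in f(x) = 8x^4 - x^3 + 5x^2 - 4x + 6:
Signs of coefficients: +, -, +, -, +
Number of sign changes: 4
Possible positive real roots: 4, 2, 0

For negative roots, examine f(-x) = 8x^4 + x^3 + 5x^2 + 4x + 6:
Signs of coefficients: +, +, +, +, +
Number of sign changes: 0
Possible negative real roots: 0

Positive roots: 4 or 2 or 0; Negative roots: 0


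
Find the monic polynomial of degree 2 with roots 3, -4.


A monic polynomial with roots 3, -4 is:
p(x) = (x - 3)(x + 4)
After multiplying by (x - 3): x - 3
After multiplying by (x + 4): x^2 + x - 12

x^2 + x - 12


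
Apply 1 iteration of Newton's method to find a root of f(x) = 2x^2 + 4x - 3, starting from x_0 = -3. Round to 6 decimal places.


Newton's method: x_(n+1) = x_n - f(x_n)/f'(x_n)
f(x) = 2x^2 + 4x - 3
f'(x) = 4x + 4

Iteration 1:
  f(-3.000000) = 3.000000
  f'(-3.000000) = -8.000000
  x_1 = -3.000000 - (3.000000)/(-8.000000) = -2.625000

x_1 = -2.625000


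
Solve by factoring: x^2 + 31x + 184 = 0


We need two numbers that multiply to 184 and add to 31.
Those numbers are 23 and 8 (since 23 * 8 = 184 and 23 + 8 = 31).
So x^2 + 31x + 184 = (x + 23)(x + 8) = 0
Setting each factor to zero: x = -23 or x = -8

x = -23, x = -8


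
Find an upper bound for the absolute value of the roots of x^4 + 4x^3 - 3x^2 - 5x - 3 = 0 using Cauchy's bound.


Cauchy's bound: all roots r satisfy |r| <= 1 + max(|a_i/a_n|) for i = 0,...,n-1
where a_n is the leading coefficient.

Coefficients: [1, 4, -3, -5, -3]
Leading coefficient a_n = 1
Ratios |a_i/a_n|: 4, 3, 5, 3
Maximum ratio: 5
Cauchy's bound: |r| <= 1 + 5 = 6

Upper bound = 6


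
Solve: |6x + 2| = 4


An absolute value equation |expr| = 4 gives two cases:
Case 1: 6x + 2 = 4
  6x = 2, so x = 1/3
Case 2: 6x + 2 = -4
  6x = -6, so x = -1

x = -1, x = 1/3


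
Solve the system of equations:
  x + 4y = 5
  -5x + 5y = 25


Using Cramer's rule:
Determinant D = (1)(5) - (-5)(4) = 5 + 20 = 25
Dx = (5)(5) - (25)(4) = 25 - 100 = -75
Dy = (1)(25) - (-5)(5) = 25 + 25 = 50
x = Dx/D = -75/25 = -3
y = Dy/D = 50/25 = 2

x = -3, y = 2


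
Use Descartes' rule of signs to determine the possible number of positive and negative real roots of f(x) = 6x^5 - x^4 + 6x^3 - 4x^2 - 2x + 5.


Descartes' rule of signs:

For positive roots, count sign changes in f(x) = 6x^5 - x^4 + 6x^3 - 4x^2 - 2x + 5:
Signs of coefficients: +, -, +, -, -, +
Number of sign changes: 4
Possible positive real roots: 4, 2, 0

For negative roots, examine f(-x) = -6x^5 - x^4 - 6x^3 - 4x^2 + 2x + 5:
Signs of coefficients: -, -, -, -, +, +
Number of sign changes: 1
Possible negative real roots: 1

Positive roots: 4 or 2 or 0; Negative roots: 1


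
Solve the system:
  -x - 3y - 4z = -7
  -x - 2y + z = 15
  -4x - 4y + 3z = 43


Using Cramer's rule. Expand each determinant along the first row.
D  = (-1)*[(-2)*3 - 1*(-4)] - (-3)*[(-1)*3 - 1*(-4)] + (-4)*[(-1)*(-4) - (-2)*(-4)]
  = (-1)*(-2) - (-3)*(1) + (-4)*(-4) = 21
Dx = (-7)*[(-2)*3 - 1*(-4)] - (-3)*[15*3 - 1*43] + (-4)*[15*(-4) - (-2)*43]
  = (-7)*(-2) - (-3)*(2) + (-4)*(26) = -84
Dy = (-1)*[15*3 - 1*43] - (-7)*[(-1)*3 - 1*(-4)] + (-4)*[(-1)*43 - 15*(-4)]
  = (-1)*(2) - (-7)*(1) + (-4)*(17) = -63
Dz = (-1)*[(-2)*43 - 15*(-4)] - (-3)*[(-1)*43 - 15*(-4)] + (-7)*[(-1)*(-4) - (-2)*(-4)]
  = (-1)*(-26) - (-3)*(17) + (-7)*(-4) = 105
x = Dx/D = -84/21 = -4, y = Dy/D = -63/21 = -3, z = Dz/D = 105/21 = 5
Check eq1: (-1)(-4) + (-3)(-3) + (-4)(5) = -7 = -7 ✓
Check eq2: (-1)(-4) + (-2)(-3) + (1)(5) = 15 = 15 ✓
Check eq3: (-4)(-4) + (-4)(-3) + (3)(5) = 43 = 43 ✓

x = -4, y = -3, z = 5


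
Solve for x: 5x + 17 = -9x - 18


Starting with: 5x + 17 = -9x - 18
Move all x terms to left: (5 + 9)x = -18 - 17
Simplify: 14x = -35
Divide both sides by 14: x = -5/2

x = -5/2


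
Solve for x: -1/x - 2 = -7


Subtract -2 from both sides: -1/x = -5
Multiply both sides by x: -1 = -5 * x
Divide by -5: x = 1/5

x = 1/5


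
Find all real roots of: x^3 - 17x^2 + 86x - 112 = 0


Let p(x) = x^3 - 17x^2 + 86x - 112. By the rational root theorem (leading coefficient 1), any rational root is an integer divisor of 112: try ±1, ±2, ... in turn.
Test x = 1: value = -42 ≠ 0.
Test x = -1: value = -216 ≠ 0.
Test x = 2: value = 0 ✓, so (x - 2) is a factor.
Synthetic division by (x - 2): bring down 1; 1(2) - 17 = -15; (-15)(2) + 86 = 56; 56(2) - 112 = 0 → quotient x^2 - 15x + 56, remainder 0.
Solve the quadratic x^2 - 15x + 56 = 0: discriminant = (-15)^2 - 4(1)(56) = 225 - 224 = 1.
sqrt(1) = 1, so x = (15 ± 1)/2: x = 8 or x = 7.

x = 2, x = 7, x = 8


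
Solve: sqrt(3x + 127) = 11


Square both sides: 3x + 127 = 11^2 = 121
3x = 121 - 127 = -6
x = -2
Check: sqrt(3*(-2) + 127) = sqrt(121) = 11 ✓

x = -2


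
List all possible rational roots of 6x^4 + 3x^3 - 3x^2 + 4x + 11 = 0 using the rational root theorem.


Rational root theorem: possible roots are ±p/q where:
  p divides the constant term (11): p ∈ {1, 11}
  q divides the leading coefficient (6): q ∈ {1, 2, 3, 6}

All possible rational roots: -11, -11/2, -11/3, -11/6, -1, -1/2, -1/3, -1/6, 1/6, 1/3, 1/2, 1, 11/6, 11/3, 11/2, 11

-11, -11/2, -11/3, -11/6, -1, -1/2, -1/3, -1/6, 1/6, 1/3, 1/2, 1, 11/6, 11/3, 11/2, 11


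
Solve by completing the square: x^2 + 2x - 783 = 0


Start: x^2 + 2x - 783 = 0
Move constant: x^2 + 2x = 783
Half of 2 is 1, squared is 1
Add 1 to both sides: x^2 + 2x + 1 = 784
(x + 1)^2 = 784
x + 1 = ±28
x = -1 + 28 = 27 or x = -1 - 28 = -29

x = -29, x = 27


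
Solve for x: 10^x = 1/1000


Express both sides with the same base.
1/1000 = 10^(-3)
Since the bases match: x = -3

x = -3


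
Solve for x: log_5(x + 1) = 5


Convert to exponential form: x + 1 = 5^5 = 3125
x = 3125 - 1 = 3124
Check: log_5(3124 + 1) = log_5(3125) = log_5(3125) = 5 ✓

x = 3124


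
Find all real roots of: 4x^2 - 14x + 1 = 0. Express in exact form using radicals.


Using the quadratic formula: x = (-b ± sqrt(b^2 - 4ac)) / (2a)
Here a = 4, b = -14, c = 1
Discriminant = b^2 - 4ac = (-14)^2 - 4(4)(1) = 196 - 16 = 180
Since discriminant = 180 > 0, there are two real roots.
x = (14 ± 6*sqrt(5)) / 8
Simplifying: x = (7 ± 3*sqrt(5)) / 4
Numerically: x ≈ 3.4271 or x ≈ 0.0729

x = (7 + 3*sqrt(5)) / 4 or x = (7 - 3*sqrt(5)) / 4


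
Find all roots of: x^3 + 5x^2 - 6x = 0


The constant term is 0, so x = 0 is a root. Factor out x:
  x^2 + 5x - 6 = 0
Solve the quadratic x^2 + 5x - 6 = 0: discriminant = 5^2 - 4(1)(-6) = 25 + 24 = 49.
sqrt(49) = 7, so x = (-5 ± 7)/2: x = 1 or x = -6.
Collecting all roots found:

x = -6, x = 0, x = 1


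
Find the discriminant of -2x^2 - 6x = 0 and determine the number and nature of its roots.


For ax^2 + bx + c = 0, discriminant D = b^2 - 4ac
Here a = -2, b = -6, c = 0
D = (-6)^2 - 4(-2)(0) = 36 - 0 = 36

D = 36 > 0 and is a perfect square (sqrt = 6)
The equation has 2 distinct real rational roots.

Discriminant = 36, 2 distinct real rational roots


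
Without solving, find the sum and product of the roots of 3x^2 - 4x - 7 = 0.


By Vieta's formulas for ax^2 + bx + c = 0:
  Sum of roots = -b/a
  Product of roots = c/a

Here a = 3, b = -4, c = -7
Sum = -(-4)/3 = 4/3
Product = -7/3 = -7/3

Sum = 4/3, Product = -7/3


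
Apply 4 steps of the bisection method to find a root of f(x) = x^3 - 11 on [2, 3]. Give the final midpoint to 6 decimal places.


f(x) = x^3 - 11
f(2) = -3 < 0
f(3) = 16 > 0

Step 1: midpoint = (2.000000 + 3.000000)/2 = 2.500000
  f(2.500000) = 4.625000
  f(mid) > 0, so root is in [2.000000, 2.500000]

Step 2: midpoint = (2.000000 + 2.500000)/2 = 2.250000
  f(2.250000) = 0.390625
  f(mid) > 0, so root is in [2.000000, 2.250000]

Step 3: midpoint = (2.000000 + 2.250000)/2 = 2.125000
  f(2.125000) = -1.404297
  f(mid) < 0, so root is in [2.125000, 2.250000]

Step 4: midpoint = (2.125000 + 2.250000)/2 = 2.187500
  f(2.187500) = -0.532471
  f(mid) < 0, so root is in [2.187500, 2.250000]

midpoint = 2.187500


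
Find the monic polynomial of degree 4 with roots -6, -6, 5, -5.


A monic polynomial with roots -6, -6, 5, -5 is:
p(x) = (x + 6)(x + 6)(x - 5)(x + 5)
After multiplying by (x + 6): x + 6
After multiplying by (x + 6): x^2 + 12x + 36
After multiplying by (x - 5): x^3 + 7x^2 - 24x - 180
After multiplying by (x + 5): x^4 + 12x^3 + 11x^2 - 300x - 900

x^4 + 12x^3 + 11x^2 - 300x - 900


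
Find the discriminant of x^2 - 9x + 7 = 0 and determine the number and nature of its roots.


For ax^2 + bx + c = 0, discriminant D = b^2 - 4ac
Here a = 1, b = -9, c = 7
D = (-9)^2 - 4(1)(7) = 81 - 28 = 53

D = 53 > 0 but not a perfect square
The equation has 2 distinct real irrational roots.

Discriminant = 53, 2 distinct real irrational roots


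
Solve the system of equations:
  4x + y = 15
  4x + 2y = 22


Using Cramer's rule:
Determinant D = (4)(2) - (4)(1) = 8 - 4 = 4
Dx = (15)(2) - (22)(1) = 30 - 22 = 8
Dy = (4)(22) - (4)(15) = 88 - 60 = 28
x = Dx/D = 8/4 = 2
y = Dy/D = 28/4 = 7

x = 2, y = 7


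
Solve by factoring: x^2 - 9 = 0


We need two numbers that multiply to -9 and add to 0.
Those numbers are 3 and -3 (since 3 * (-3) = -9 and 3 + (-3) = 0).
So x^2 - 9 = (x + 3)(x - 3) = 0
Setting each factor to zero: x = -3 or x = 3

x = -3, x = 3


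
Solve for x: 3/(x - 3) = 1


Multiply both sides by (x - 3): 3 = 1(x - 3)
Distribute: 3 = x - 3
x = 3 + 3 = 6
x = 6

x = 6


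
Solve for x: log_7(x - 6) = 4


Convert to exponential form: x - 6 = 7^4 = 2401
x = 2401 + 6 = 2407
Check: log_7(2407 - 6) = log_7(2401) = log_7(2401) = 4 ✓

x = 2407


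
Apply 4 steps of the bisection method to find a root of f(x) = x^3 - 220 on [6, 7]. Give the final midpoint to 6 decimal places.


f(x) = x^3 - 220
f(6) = -4 < 0
f(7) = 123 > 0

Step 1: midpoint = (6.000000 + 7.000000)/2 = 6.500000
  f(6.500000) = 54.625000
  f(mid) > 0, so root is in [6.000000, 6.500000]

Step 2: midpoint = (6.000000 + 6.500000)/2 = 6.250000
  f(6.250000) = 24.140625
  f(mid) > 0, so root is in [6.000000, 6.250000]

Step 3: midpoint = (6.000000 + 6.250000)/2 = 6.125000
  f(6.125000) = 9.783203
  f(mid) > 0, so root is in [6.000000, 6.125000]

Step 4: midpoint = (6.000000 + 6.125000)/2 = 6.062500
  f(6.062500) = 2.820557
  f(mid) > 0, so root is in [6.000000, 6.062500]

midpoint = 6.062500


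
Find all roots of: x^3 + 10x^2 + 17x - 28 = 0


Let p(x) = x^3 + 10x^2 + 17x - 28. By the rational root theorem (leading coefficient 1), any rational root is an integer divisor of 28: try ±1, ±2, ... in turn.
Test x = 1: value = 0 ✓, so (x - 1) is a factor.
Synthetic division by (x - 1): bring down 1; 1(1) + 10 = 11; 11(1) + 17 = 28; 28(1) - 28 = 0 → quotient x^2 + 11x + 28, remainder 0.
Solve the quadratic x^2 + 11x + 28 = 0: discriminant = 11^2 - 4(1)(28) = 121 - 112 = 9.
sqrt(9) = 3, so x = (-11 ± 3)/2: x = -4 or x = -7.
Collecting all roots found:

x = -7, x = -4, x = 1


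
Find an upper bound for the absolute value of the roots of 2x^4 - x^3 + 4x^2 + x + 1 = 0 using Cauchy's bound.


Cauchy's bound: all roots r satisfy |r| <= 1 + max(|a_i/a_n|) for i = 0,...,n-1
where a_n is the leading coefficient.

Coefficients: [2, -1, 4, 1, 1]
Leading coefficient a_n = 2
Ratios |a_i/a_n|: 1/2, 2, 1/2, 1/2
Maximum ratio: 2
Cauchy's bound: |r| <= 1 + 2 = 3

Upper bound = 3


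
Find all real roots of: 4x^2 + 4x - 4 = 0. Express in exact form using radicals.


Using the quadratic formula: x = (-b ± sqrt(b^2 - 4ac)) / (2a)
Here a = 4, b = 4, c = -4
Discriminant = b^2 - 4ac = 4^2 - 4(4)(-4) = 16 + 64 = 80
Since discriminant = 80 > 0, there are two real roots.
x = (-4 ± 4*sqrt(5)) / 8
Simplifying: x = (-1 ± sqrt(5)) / 2
Numerically: x ≈ 0.6180 or x ≈ -1.6180

x = (-1 + sqrt(5)) / 2 or x = (-1 - sqrt(5)) / 2


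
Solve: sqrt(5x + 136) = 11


Square both sides: 5x + 136 = 11^2 = 121
5x = 121 - 136 = -15
x = -3
Check: sqrt(5*(-3) + 136) = sqrt(121) = 11 ✓

x = -3


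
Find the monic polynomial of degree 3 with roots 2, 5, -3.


A monic polynomial with roots 2, 5, -3 is:
p(x) = (x - 2)(x - 5)(x + 3)
After multiplying by (x - 2): x - 2
After multiplying by (x - 5): x^2 - 7x + 10
After multiplying by (x + 3): x^3 - 4x^2 - 11x + 30

x^3 - 4x^2 - 11x + 30


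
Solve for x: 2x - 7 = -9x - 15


Starting with: 2x - 7 = -9x - 15
Move all x terms to left: (2 + 9)x = -15 + 7
Simplify: 11x = -8
Divide both sides by 11: x = -8/11

x = -8/11


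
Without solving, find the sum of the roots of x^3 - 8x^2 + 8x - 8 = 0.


By Vieta's formulas for x^3 + bx^2 + cx + d = 0:
  r1 + r2 + r3 = -b/a = 8
  r1*r2 + r1*r3 + r2*r3 = c/a = 8
  r1*r2*r3 = -d/a = 8


Sum = 8


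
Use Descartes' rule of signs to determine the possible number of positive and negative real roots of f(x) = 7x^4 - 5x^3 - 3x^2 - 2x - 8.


Descartes' rule of signs:

For positive roots, count sign changes in f(x) = 7x^4 - 5x^3 - 3x^2 - 2x - 8:
Signs of coefficients: +, -, -, -, -
Number of sign changes: 1
Possible positive real roots: 1

For negative roots, examine f(-x) = 7x^4 + 5x^3 - 3x^2 + 2x - 8:
Signs of coefficients: +, +, -, +, -
Number of sign changes: 3
Possible negative real roots: 3, 1

Positive roots: 1; Negative roots: 3 or 1


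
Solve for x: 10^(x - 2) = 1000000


Express both sides with the same base.
1000000 = 10^6
Since the bases match, equate exponents: x - 2 = 6
So x = 6 - (-2) = 8

x = 8


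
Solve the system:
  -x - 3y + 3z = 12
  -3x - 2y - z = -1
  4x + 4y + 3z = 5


Using Cramer's rule. Expand each determinant along the first row.
D  = (-1)*[(-2)*3 - (-1)*4] - (-3)*[(-3)*3 - (-1)*4] + 3*[(-3)*4 - (-2)*4]
  = (-1)*(-2) - (-3)*(-5) + 3*(-4) = -25
Dx = 12*[(-2)*3 - (-1)*4] - (-3)*[(-1)*3 - (-1)*5] + 3*[(-1)*4 - (-2)*5]
  = 12*(-2) - (-3)*(2) + 3*(6) = 0
Dy = (-1)*[(-1)*3 - (-1)*5] - 12*[(-3)*3 - (-1)*4] + 3*[(-3)*5 - (-1)*4]
  = (-1)*(2) - 12*(-5) + 3*(-11) = 25
Dz = (-1)*[(-2)*5 - (-1)*4] - (-3)*[(-3)*5 - (-1)*4] + 12*[(-3)*4 - (-2)*4]
  = (-1)*(-6) - (-3)*(-11) + 12*(-4) = -75
x = Dx/D = 0/-25 = 0, y = Dy/D = 25/-25 = -1, z = Dz/D = -75/-25 = 3
Check eq1: (-1)(0) + (-3)(-1) + (3)(3) = 12 = 12 ✓
Check eq2: (-3)(0) + (-2)(-1) + (-1)(3) = -1 = -1 ✓
Check eq3: (4)(0) + (4)(-1) + (3)(3) = 5 = 5 ✓

x = 0, y = -1, z = 3


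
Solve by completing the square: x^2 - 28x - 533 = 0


Start: x^2 - 28x - 533 = 0
Move constant: x^2 - 28x = 533
Half of -28 is -14, squared is 196
Add 196 to both sides: x^2 - 28x + 196 = 729
(x - 14)^2 = 729
x - 14 = ±27
x = 14 + 27 = 41 or x = 14 - 27 = -13

x = -13, x = 41


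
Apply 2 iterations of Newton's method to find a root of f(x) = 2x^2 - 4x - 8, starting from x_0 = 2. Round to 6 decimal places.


Newton's method: x_(n+1) = x_n - f(x_n)/f'(x_n)
f(x) = 2x^2 - 4x - 8
f'(x) = 4x - 4

Iteration 1:
  f(2.000000) = -8.000000
  f'(2.000000) = 4.000000
  x_1 = 2.000000 - (-8.000000)/(4.000000) = 4.000000

Iteration 2:
  f(4.000000) = 8.000000
  f'(4.000000) = 12.000000
  x_2 = 4.000000 - (8.000000)/(12.000000) = 3.333333

x_2 = 3.333333


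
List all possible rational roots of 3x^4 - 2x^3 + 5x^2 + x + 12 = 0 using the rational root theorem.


Rational root theorem: possible roots are ±p/q where:
  p divides the constant term (12): p ∈ {1, 2, 3, 4, 6, 12}
  q divides the leading coefficient (3): q ∈ {1, 3}

All possible rational roots: -12, -6, -4, -3, -2, -4/3, -1, -2/3, -1/3, 1/3, 2/3, 1, 4/3, 2, 3, 4, 6, 12

-12, -6, -4, -3, -2, -4/3, -1, -2/3, -1/3, 1/3, 2/3, 1, 4/3, 2, 3, 4, 6, 12


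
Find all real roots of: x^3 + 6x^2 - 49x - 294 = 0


Let p(x) = x^3 + 6x^2 - 49x - 294. By the rational root theorem (leading coefficient 1), any rational root is an integer divisor of 294: try ±1, ±2, ... in turn.
Test x = 1: value = -336 ≠ 0.
Test x = -1: value = -240 ≠ 0.
Test x = 2: value = -360 ≠ 0.
Test x = -2: value = -180 ≠ 0.
Test x = 3: value = -360 ≠ 0.
Test x = -3: value = -120 ≠ 0.
Test x = 6: value = -156 ≠ 0.
Test x = -6: value = 0 ✓, so (x + 6) is a factor.
Synthetic division by (x + 6): bring down 1; 1(-6) + 6 = 0; 0(-6) - 49 = -49; (-49)(-6) - 294 = 0 → quotient x^2 - 49, remainder 0.
Solve the quadratic x^2 - 49 = 0: discriminant = 0^2 - 4(1)(-49) = 0 + 196 = 196.
sqrt(196) = 14, so x = (0 ± 14)/2: x = 7 or x = -7.

x = -7, x = -6, x = 7


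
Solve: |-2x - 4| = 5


An absolute value equation |expr| = 5 gives two cases:
Case 1: -2x - 4 = 5
  -2x = 9, so x = -9/2
Case 2: -2x - 4 = -5
  -2x = -1, so x = 1/2

x = -9/2, x = 1/2


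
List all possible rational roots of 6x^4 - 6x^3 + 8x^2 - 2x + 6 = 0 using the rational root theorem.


Rational root theorem: possible roots are ±p/q where:
  p divides the constant term (6): p ∈ {1, 2, 3, 6}
  q divides the leading coefficient (6): q ∈ {1, 2, 3, 6}

All possible rational roots: -6, -3, -2, -3/2, -1, -2/3, -1/2, -1/3, -1/6, 1/6, 1/3, 1/2, 2/3, 1, 3/2, 2, 3, 6

-6, -3, -2, -3/2, -1, -2/3, -1/2, -1/3, -1/6, 1/6, 1/3, 1/2, 2/3, 1, 3/2, 2, 3, 6


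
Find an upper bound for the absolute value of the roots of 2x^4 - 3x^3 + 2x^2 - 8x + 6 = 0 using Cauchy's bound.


Cauchy's bound: all roots r satisfy |r| <= 1 + max(|a_i/a_n|) for i = 0,...,n-1
where a_n is the leading coefficient.

Coefficients: [2, -3, 2, -8, 6]
Leading coefficient a_n = 2
Ratios |a_i/a_n|: 3/2, 1, 4, 3
Maximum ratio: 4
Cauchy's bound: |r| <= 1 + 4 = 5

Upper bound = 5


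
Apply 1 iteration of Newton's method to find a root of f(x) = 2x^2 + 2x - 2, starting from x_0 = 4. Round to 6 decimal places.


Newton's method: x_(n+1) = x_n - f(x_n)/f'(x_n)
f(x) = 2x^2 + 2x - 2
f'(x) = 4x + 2

Iteration 1:
  f(4.000000) = 38.000000
  f'(4.000000) = 18.000000
  x_1 = 4.000000 - (38.000000)/(18.000000) = 1.888889

x_1 = 1.888889


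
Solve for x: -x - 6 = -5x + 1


Starting with: -x - 6 = -5x + 1
Move all x terms to left: (-1 + 5)x = 1 + 6
Simplify: 4x = 7
Divide both sides by 4: x = 7/4

x = 7/4


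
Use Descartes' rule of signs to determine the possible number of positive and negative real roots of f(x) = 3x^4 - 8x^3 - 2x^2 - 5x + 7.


Descartes' rule of signs:

For positive roots, count sign changes in f(x) = 3x^4 - 8x^3 - 2x^2 - 5x + 7:
Signs of coefficients: +, -, -, -, +
Number of sign changes: 2
Possible positive real roots: 2, 0

For negative roots, examine f(-x) = 3x^4 + 8x^3 - 2x^2 + 5x + 7:
Signs of coefficients: +, +, -, +, +
Number of sign changes: 2
Possible negative real roots: 2, 0

Positive roots: 2 or 0; Negative roots: 2 or 0


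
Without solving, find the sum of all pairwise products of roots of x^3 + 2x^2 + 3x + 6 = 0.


By Vieta's formulas for x^3 + bx^2 + cx + d = 0:
  r1 + r2 + r3 = -b/a = -2
  r1*r2 + r1*r3 + r2*r3 = c/a = 3
  r1*r2*r3 = -d/a = -6


Sum of pairwise products = 3


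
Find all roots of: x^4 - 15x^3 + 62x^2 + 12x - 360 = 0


Let p(x) = x^4 - 15x^3 + 62x^2 + 12x - 360. By the rational root theorem (leading coefficient 1), any rational root is an integer divisor of 360: try ±1, ±2, ... in turn.
Test x = 1: value = -300 ≠ 0.
Test x = -1: value = -294 ≠ 0.
Test x = 2: value = -192 ≠ 0.
Test x = -2: value = 0 ✓, so (x + 2) is a factor.
Synthetic division by (x + 2): bring down 1; 1(-2) - 15 = -17; (-17)(-2) + 62 = 96; 96(-2) + 12 = -180; (-180)(-2) - 360 = 0 → quotient x^3 - 17x^2 + 96x - 180, remainder 0.
Continue with the quotient x^3 - 17x^2 + 96x - 180 (candidates must divide 180; re-test x = -2 first in case it repeats).
Test x = -2: value = -448 ≠ 0.
Test x = 3: value = -18 ≠ 0.
Test x = -3: value = -648 ≠ 0.
Test x = 4: value = -4 ≠ 0.
Test x = -4: value = -900 ≠ 0.
Test x = 5: value = 0 ✓, so (x - 5) is a factor.
Synthetic division by (x - 5): bring down 1; 1(5) - 17 = -12; (-12)(5) + 96 = 36; 36(5) - 180 = 0 → quotient x^2 - 12x + 36, remainder 0.
Solve the quadratic x^2 - 12x + 36 = 0: discriminant = (-12)^2 - 4(1)(36) = 144 - 144 = 0.
Discriminant = 0, so a double root: x = 12/2 = 6.
Collecting all roots found:

x = -2, x = 5, x = 6 (multiplicity 2)


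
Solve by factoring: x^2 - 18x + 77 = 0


We need two numbers that multiply to 77 and add to -18.
Those numbers are -11 and -7 (since (-11) * (-7) = 77 and (-11) + (-7) = -18).
So x^2 - 18x + 77 = (x - 11)(x - 7) = 0
Setting each factor to zero: x = 11 or x = 7

x = 7, x = 11


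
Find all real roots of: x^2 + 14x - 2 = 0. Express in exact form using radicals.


Using the quadratic formula: x = (-b ± sqrt(b^2 - 4ac)) / (2a)
Here a = 1, b = 14, c = -2
Discriminant = b^2 - 4ac = 14^2 - 4(1)(-2) = 196 + 8 = 204
Since discriminant = 204 > 0, there are two real roots.
x = (-14 ± 2*sqrt(51)) / 2
Simplifying: x = -7 ± sqrt(51)
Numerically: x ≈ 0.1414 or x ≈ -14.1414

x = -7 + sqrt(51) or x = -7 - sqrt(51)


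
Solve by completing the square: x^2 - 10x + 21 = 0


Start: x^2 - 10x + 21 = 0
Move constant: x^2 - 10x = -21
Half of -10 is -5, squared is 25
Add 25 to both sides: x^2 - 10x + 25 = 4
(x - 5)^2 = 4
x - 5 = ±2
x = 5 + 2 = 7 or x = 5 - 2 = 3

x = 3, x = 7


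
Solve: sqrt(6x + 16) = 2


Square both sides: 6x + 16 = 2^2 = 4
6x = 4 - 16 = -12
x = -2
Check: sqrt(6*(-2) + 16) = sqrt(4) = 2 ✓

x = -2


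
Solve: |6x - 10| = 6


An absolute value equation |expr| = 6 gives two cases:
Case 1: 6x - 10 = 6
  6x = 16, so x = 8/3
Case 2: 6x - 10 = -6
  6x = 4, so x = 2/3

x = 2/3, x = 8/3


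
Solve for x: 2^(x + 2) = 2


Express both sides with the same base.
2 = 2^1
Since the bases match, equate exponents: x + 2 = 1
So x = 1 - (2) = -1

x = -1


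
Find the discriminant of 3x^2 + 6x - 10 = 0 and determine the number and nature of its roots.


For ax^2 + bx + c = 0, discriminant D = b^2 - 4ac
Here a = 3, b = 6, c = -10
D = (6)^2 - 4(3)(-10) = 36 + 120 = 156

D = 156 > 0 but not a perfect square
The equation has 2 distinct real irrational roots.

Discriminant = 156, 2 distinct real irrational roots


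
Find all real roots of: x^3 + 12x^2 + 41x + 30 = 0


Let p(x) = x^3 + 12x^2 + 41x + 30. By the rational root theorem (leading coefficient 1), any rational root is an integer divisor of 30: try ±1, ±2, ... in turn.
Test x = 1: value = 84 ≠ 0.
Test x = -1: value = 0 ✓, so (x + 1) is a factor.
Synthetic division by (x + 1): bring down 1; 1(-1) + 12 = 11; 11(-1) + 41 = 30; 30(-1) + 30 = 0 → quotient x^2 + 11x + 30, remainder 0.
Solve the quadratic x^2 + 11x + 30 = 0: discriminant = 11^2 - 4(1)(30) = 121 - 120 = 1.
sqrt(1) = 1, so x = (-11 ± 1)/2: x = -5 or x = -6.

x = -6, x = -5, x = -1


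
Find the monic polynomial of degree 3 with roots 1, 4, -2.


A monic polynomial with roots 1, 4, -2 is:
p(x) = (x - 1)(x - 4)(x + 2)
After multiplying by (x - 1): x - 1
After multiplying by (x - 4): x^2 - 5x + 4
After multiplying by (x + 2): x^3 - 3x^2 - 6x + 8

x^3 - 3x^2 - 6x + 8


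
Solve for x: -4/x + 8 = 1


Subtract 8 from both sides: -4/x = -7
Multiply both sides by x: -4 = -7 * x
Divide by -7: x = 4/7

x = 4/7


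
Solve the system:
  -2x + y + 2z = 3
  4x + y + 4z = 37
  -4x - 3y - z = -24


Using Cramer's rule. Expand each determinant along the first row.
D  = (-2)*[1*(-1) - 4*(-3)] - 1*[4*(-1) - 4*(-4)] + 2*[4*(-3) - 1*(-4)]
  = (-2)*(11) - 1*(12) + 2*(-8) = -50
Dx = 3*[1*(-1) - 4*(-3)] - 1*[37*(-1) - 4*(-24)] + 2*[37*(-3) - 1*(-24)]
  = 3*(11) - 1*(59) + 2*(-87) = -200
Dy = (-2)*[37*(-1) - 4*(-24)] - 3*[4*(-1) - 4*(-4)] + 2*[4*(-24) - 37*(-4)]
  = (-2)*(59) - 3*(12) + 2*(52) = -50
Dz = (-2)*[1*(-24) - 37*(-3)] - 1*[4*(-24) - 37*(-4)] + 3*[4*(-3) - 1*(-4)]
  = (-2)*(87) - 1*(52) + 3*(-8) = -250
x = Dx/D = -200/-50 = 4, y = Dy/D = -50/-50 = 1, z = Dz/D = -250/-50 = 5
Check eq1: (-2)(4) + (1)(1) + (2)(5) = 3 = 3 ✓
Check eq2: (4)(4) + (1)(1) + (4)(5) = 37 = 37 ✓
Check eq3: (-4)(4) + (-3)(1) + (-1)(5) = -24 = -24 ✓

x = 4, y = 1, z = 5


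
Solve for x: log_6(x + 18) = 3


Convert to exponential form: x + 18 = 6^3 = 216
x = 216 - 18 = 198
Check: log_6(198 + 18) = log_6(216) = log_6(216) = 3 ✓

x = 198


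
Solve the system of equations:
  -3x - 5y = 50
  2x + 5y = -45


Using Cramer's rule:
Determinant D = (-3)(5) - (2)(-5) = -15 + 10 = -5
Dx = (50)(5) - (-45)(-5) = 250 - 225 = 25
Dy = (-3)(-45) - (2)(50) = 135 - 100 = 35
x = Dx/D = 25/-5 = -5
y = Dy/D = 35/-5 = -7

x = -5, y = -7


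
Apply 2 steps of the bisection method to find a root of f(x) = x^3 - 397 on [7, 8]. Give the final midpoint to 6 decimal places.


f(x) = x^3 - 397
f(7) = -54 < 0
f(8) = 115 > 0

Step 1: midpoint = (7.000000 + 8.000000)/2 = 7.500000
  f(7.500000) = 24.875000
  f(mid) > 0, so root is in [7.000000, 7.500000]

Step 2: midpoint = (7.000000 + 7.500000)/2 = 7.250000
  f(7.250000) = -15.921875
  f(mid) < 0, so root is in [7.250000, 7.500000]

midpoint = 7.250000


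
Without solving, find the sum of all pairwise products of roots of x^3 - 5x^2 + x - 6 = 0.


By Vieta's formulas for x^3 + bx^2 + cx + d = 0:
  r1 + r2 + r3 = -b/a = 5
  r1*r2 + r1*r3 + r2*r3 = c/a = 1
  r1*r2*r3 = -d/a = 6


Sum of pairwise products = 1


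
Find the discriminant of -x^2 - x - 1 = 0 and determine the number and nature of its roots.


For ax^2 + bx + c = 0, discriminant D = b^2 - 4ac
Here a = -1, b = -1, c = -1
D = (-1)^2 - 4(-1)(-1) = 1 - 4 = -3

D = -3 < 0
The equation has no real roots (2 complex conjugate roots).

Discriminant = -3, no real roots (2 complex conjugate roots)


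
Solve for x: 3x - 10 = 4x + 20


Starting with: 3x - 10 = 4x + 20
Move all x terms to left: (3 - 4)x = 20 + 10
Simplify: -x = 30
Divide both sides by -1: x = -30

x = -30


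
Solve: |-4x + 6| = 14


An absolute value equation |expr| = 14 gives two cases:
Case 1: -4x + 6 = 14
  -4x = 8, so x = -2
Case 2: -4x + 6 = -14
  -4x = -20, so x = 5

x = -2, x = 5


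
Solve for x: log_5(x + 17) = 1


Convert to exponential form: x + 17 = 5^1 = 5
x = 5 - 17 = -12
Check: log_5(-12 + 17) = log_5(5) = log_5(5) = 1 ✓

x = -12


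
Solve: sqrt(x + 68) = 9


Square both sides: x + 68 = 9^2 = 81
x = 81 - 68 = 13
x = 13
Check: sqrt(1*13 + 68) = sqrt(81) = 9 ✓

x = 13


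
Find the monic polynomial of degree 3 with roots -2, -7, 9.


A monic polynomial with roots -2, -7, 9 is:
p(x) = (x + 2)(x + 7)(x - 9)
After multiplying by (x + 2): x + 2
After multiplying by (x + 7): x^2 + 9x + 14
After multiplying by (x - 9): x^3 - 67x - 126

x^3 - 67x - 126


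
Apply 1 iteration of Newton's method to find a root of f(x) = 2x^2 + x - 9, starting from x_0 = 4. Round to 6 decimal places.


Newton's method: x_(n+1) = x_n - f(x_n)/f'(x_n)
f(x) = 2x^2 + x - 9
f'(x) = 4x + 1

Iteration 1:
  f(4.000000) = 27.000000
  f'(4.000000) = 17.000000
  x_1 = 4.000000 - (27.000000)/(17.000000) = 2.411765

x_1 = 2.411765


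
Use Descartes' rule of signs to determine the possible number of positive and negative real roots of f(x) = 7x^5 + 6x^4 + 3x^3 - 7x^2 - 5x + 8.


Descartes' rule of signs:

For positive roots, count sign changes in f(x) = 7x^5 + 6x^4 + 3x^3 - 7x^2 - 5x + 8:
Signs of coefficients: +, +, +, -, -, +
Number of sign changes: 2
Possible positive real roots: 2, 0

For negative roots, examine f(-x) = -7x^5 + 6x^4 - 3x^3 - 7x^2 + 5x + 8:
Signs of coefficients: -, +, -, -, +, +
Number of sign changes: 3
Possible negative real roots: 3, 1

Positive roots: 2 or 0; Negative roots: 3 or 1


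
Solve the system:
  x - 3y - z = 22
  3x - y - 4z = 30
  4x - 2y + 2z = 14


Using Cramer's rule. Expand each determinant along the first row.
D  = 1*[(-1)*2 - (-4)*(-2)] - (-3)*[3*2 - (-4)*4] + (-1)*[3*(-2) - (-1)*4]
  = 1*(-10) - (-3)*(22) + (-1)*(-2) = 58
Dx = 22*[(-1)*2 - (-4)*(-2)] - (-3)*[30*2 - (-4)*14] + (-1)*[30*(-2) - (-1)*14]
  = 22*(-10) - (-3)*(116) + (-1)*(-46) = 174
Dy = 1*[30*2 - (-4)*14] - 22*[3*2 - (-4)*4] + (-1)*[3*14 - 30*4]
  = 1*(116) - 22*(22) + (-1)*(-78) = -290
Dz = 1*[(-1)*14 - 30*(-2)] - (-3)*[3*14 - 30*4] + 22*[3*(-2) - (-1)*4]
  = 1*(46) - (-3)*(-78) + 22*(-2) = -232
x = Dx/D = 174/58 = 3, y = Dy/D = -290/58 = -5, z = Dz/D = -232/58 = -4
Check eq1: (1)(3) + (-3)(-5) + (-1)(-4) = 22 = 22 ✓
Check eq2: (3)(3) + (-1)(-5) + (-4)(-4) = 30 = 30 ✓
Check eq3: (4)(3) + (-2)(-5) + (2)(-4) = 14 = 14 ✓

x = 3, y = -5, z = -4


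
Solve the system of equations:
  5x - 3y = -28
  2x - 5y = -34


Using Cramer's rule:
Determinant D = (5)(-5) - (2)(-3) = -25 + 6 = -19
Dx = (-28)(-5) - (-34)(-3) = 140 - 102 = 38
Dy = (5)(-34) - (2)(-28) = -170 + 56 = -114
x = Dx/D = 38/-19 = -2
y = Dy/D = -114/-19 = 6

x = -2, y = 6


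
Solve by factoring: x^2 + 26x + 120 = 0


We need two numbers that multiply to 120 and add to 26.
Those numbers are 6 and 20 (since 6 * 20 = 120 and 6 + 20 = 26).
So x^2 + 26x + 120 = (x + 6)(x + 20) = 0
Setting each factor to zero: x = -6 or x = -20

x = -20, x = -6


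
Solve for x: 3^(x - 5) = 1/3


Express both sides with the same base.
1/3 = 3^(-1)
Since the bases match, equate exponents: x - 5 = -1
So x = -1 - (-5) = 4

x = 4


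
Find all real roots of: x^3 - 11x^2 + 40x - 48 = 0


Let p(x) = x^3 - 11x^2 + 40x - 48. By the rational root theorem (leading coefficient 1), any rational root is an integer divisor of 48: try ±1, ±2, ... in turn.
Test x = 1: value = -18 ≠ 0.
Test x = -1: value = -100 ≠ 0.
Test x = 2: value = -4 ≠ 0.
Test x = -2: value = -180 ≠ 0.
Test x = 3: value = 0 ✓, so (x - 3) is a factor.
Synthetic division by (x - 3): bring down 1; 1(3) - 11 = -8; (-8)(3) + 40 = 16; 16(3) - 48 = 0 → quotient x^2 - 8x + 16, remainder 0.
Solve the quadratic x^2 - 8x + 16 = 0: discriminant = (-8)^2 - 4(1)(16) = 64 - 64 = 0.
Discriminant = 0, so a double root: x = 8/2 = 4.

x = 3, x = 4 (multiplicity 2)


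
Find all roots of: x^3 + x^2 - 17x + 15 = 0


Let p(x) = x^3 + x^2 - 17x + 15. By the rational root theorem (leading coefficient 1), any rational root is an integer divisor of 15: try ±1, ±2, ... in turn.
Test x = 1: value = 0 ✓, so (x - 1) is a factor.
Synthetic division by (x - 1): bring down 1; 1(1) + 1 = 2; 2(1) - 17 = -15; (-15)(1) + 15 = 0 → quotient x^2 + 2x - 15, remainder 0.
Solve the quadratic x^2 + 2x - 15 = 0: discriminant = 2^2 - 4(1)(-15) = 4 + 60 = 64.
sqrt(64) = 8, so x = (-2 ± 8)/2: x = 3 or x = -5.
Collecting all roots found:

x = -5, x = 1, x = 3
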